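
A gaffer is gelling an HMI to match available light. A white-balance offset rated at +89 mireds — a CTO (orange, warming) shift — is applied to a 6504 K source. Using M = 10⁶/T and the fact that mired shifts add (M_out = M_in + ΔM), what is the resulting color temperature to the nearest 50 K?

4100 K

M_in = 10⁶/6504 = 153.75 mireds.
M_out = 153.75 + (+89) = 242.75 mireds.
T_out = 10⁶/242.75 = 4119.4 K → 4100 K.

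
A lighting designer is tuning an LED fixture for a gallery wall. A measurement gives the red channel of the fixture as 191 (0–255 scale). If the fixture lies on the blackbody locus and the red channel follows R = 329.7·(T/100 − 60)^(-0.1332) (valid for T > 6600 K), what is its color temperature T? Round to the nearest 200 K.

12000 K

(t − 60)^(-0.1332) = 191/329.7 = 0.57931.
t − 60 = 0.57931^(1/-0.1332) = 0.57931^(-7.508) = 60.245, so t = 120.245.
T = 100·t = 12025 K → 12000 K to the nearest 200 K.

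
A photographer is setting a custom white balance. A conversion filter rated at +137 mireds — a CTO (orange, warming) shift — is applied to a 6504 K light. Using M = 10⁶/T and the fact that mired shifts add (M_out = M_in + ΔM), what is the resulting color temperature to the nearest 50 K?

M_in = 10⁶/6504 = 153.75 mireds.
M_out = 153.75 + (+137) = 290.75 mireds.
T_out = 10⁶/290.75 = 3439.4 K → 3450 K.

3450 K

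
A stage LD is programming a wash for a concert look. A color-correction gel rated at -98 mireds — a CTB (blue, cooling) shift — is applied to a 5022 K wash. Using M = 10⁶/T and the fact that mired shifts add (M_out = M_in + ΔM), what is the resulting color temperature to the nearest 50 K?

M_in = 10⁶/5022 = 199.12 mireds.
M_out = 199.12 + (-98) = 101.12 mireds.
T_out = 10⁶/101.12 = 9888.9 K → 9900 K.

9900 K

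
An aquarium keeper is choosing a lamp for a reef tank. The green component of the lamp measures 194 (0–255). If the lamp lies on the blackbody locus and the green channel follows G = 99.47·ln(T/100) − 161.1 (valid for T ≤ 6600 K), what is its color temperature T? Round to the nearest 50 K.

3550 K

ln t = (194 + 161.1) / 99.47 = 3.5699.
t = e^3.5699 = 35.514.
T = 100·t = 3551 K → 3550 K to the nearest 50 K.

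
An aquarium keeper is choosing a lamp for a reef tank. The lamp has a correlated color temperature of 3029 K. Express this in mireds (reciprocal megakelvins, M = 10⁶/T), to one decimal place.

330.1 mireds

M = 10⁶ / 3029 = 330.142 → 330.1 mireds.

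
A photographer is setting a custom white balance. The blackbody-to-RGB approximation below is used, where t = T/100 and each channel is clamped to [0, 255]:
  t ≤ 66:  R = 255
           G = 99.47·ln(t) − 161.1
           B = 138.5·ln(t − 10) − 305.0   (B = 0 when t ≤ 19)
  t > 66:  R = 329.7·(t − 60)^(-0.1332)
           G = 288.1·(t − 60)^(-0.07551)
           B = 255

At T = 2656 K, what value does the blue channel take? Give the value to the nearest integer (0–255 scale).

84

t = 2656/100 = 26.56; the t ≤ 66 branch applies.
B = 138.5·ln(26.56 − 10) − 305.0 = 138.5·ln 16.56 − 305.0 = 138.5·2.8070 − 305.0 = 83.768.
Rounded: 84.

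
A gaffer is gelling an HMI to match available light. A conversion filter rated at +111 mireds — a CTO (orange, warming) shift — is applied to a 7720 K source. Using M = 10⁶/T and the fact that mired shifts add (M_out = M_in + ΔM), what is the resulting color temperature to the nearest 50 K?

M_in = 10⁶/7720 = 129.53 mireds.
M_out = 129.53 + (+111) = 240.53 mireds.
T_out = 10⁶/240.53 = 4157.4 K → 4150 K.

4150 K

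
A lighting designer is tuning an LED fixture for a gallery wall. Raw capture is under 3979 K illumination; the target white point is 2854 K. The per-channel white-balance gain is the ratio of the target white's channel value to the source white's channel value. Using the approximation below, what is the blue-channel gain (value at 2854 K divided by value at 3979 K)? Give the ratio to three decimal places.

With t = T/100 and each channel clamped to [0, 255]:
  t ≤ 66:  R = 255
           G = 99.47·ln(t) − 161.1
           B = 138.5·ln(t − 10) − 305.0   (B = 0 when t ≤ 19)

0.602

At 3979 K (t = 39.79):
  B = 138.5·ln(39.79 − 10) − 305.0 = 138.5·ln 29.79 − 305.0 = 138.5·3.3942 − 305.0 = 165.093.
At 2854 K (t = 28.54):
  B = 138.5·ln(28.54 − 10) − 305.0 = 138.5·ln 18.54 − 305.0 = 138.5·2.9199 − 305.0 = 99.410.
Gain = 99.410 / 165.093 = 0.6021 → 0.602.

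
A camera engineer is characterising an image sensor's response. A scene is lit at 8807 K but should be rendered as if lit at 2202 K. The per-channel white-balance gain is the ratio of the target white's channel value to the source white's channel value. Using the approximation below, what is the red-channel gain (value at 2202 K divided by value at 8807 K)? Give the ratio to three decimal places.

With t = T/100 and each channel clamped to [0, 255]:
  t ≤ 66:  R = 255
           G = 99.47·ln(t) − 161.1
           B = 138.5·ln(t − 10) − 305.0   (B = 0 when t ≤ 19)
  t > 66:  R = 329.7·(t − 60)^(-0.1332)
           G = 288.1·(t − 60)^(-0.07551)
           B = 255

1.206

At 8807 K (t = 88.07):
  R = 329.7·(88.07 − 60)^(-0.1332) = 329.7·28.07^(-0.1332) = 329.7·0.64135 = 211.453.
At 2202 K (t = 22.02):
  R = 255 by definition for t ≤ 66.
Gain = 255.000 / 211.453 = 1.2059 → 1.206.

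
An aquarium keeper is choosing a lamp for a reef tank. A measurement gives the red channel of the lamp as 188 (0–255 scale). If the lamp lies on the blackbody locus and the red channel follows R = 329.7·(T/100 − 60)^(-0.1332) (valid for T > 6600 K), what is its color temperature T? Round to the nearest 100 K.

12800 K

(t − 60)^(-0.1332) = 188/329.7 = 0.57022.
t − 60 = 0.57022^(1/-0.1332) = 0.57022^(-7.508) = 67.848, so t = 127.848.
T = 100·t = 12785 K → 12800 K to the nearest 100 K.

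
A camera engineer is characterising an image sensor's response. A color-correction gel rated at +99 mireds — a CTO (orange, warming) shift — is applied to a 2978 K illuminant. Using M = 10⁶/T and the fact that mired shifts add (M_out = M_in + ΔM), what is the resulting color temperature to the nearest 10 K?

2300 K

M_in = 10⁶/2978 = 335.80 mireds.
M_out = 335.80 + (+99) = 434.80 mireds.
T_out = 10⁶/434.80 = 2299.9 K → 2300 K.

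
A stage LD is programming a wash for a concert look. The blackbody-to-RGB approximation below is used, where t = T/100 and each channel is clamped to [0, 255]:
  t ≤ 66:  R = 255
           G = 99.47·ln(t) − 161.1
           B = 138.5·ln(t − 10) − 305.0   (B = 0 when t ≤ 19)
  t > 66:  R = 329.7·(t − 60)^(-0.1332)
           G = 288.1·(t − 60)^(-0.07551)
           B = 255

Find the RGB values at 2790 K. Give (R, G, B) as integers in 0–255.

(255, 170, 95)

t = 2790/100 = 27.9; the t ≤ 66 branch applies.
R = 255 by definition for t ≤ 66.
G = 99.47·ln 27.9 − 161.1 = 99.47·3.3286 − 161.1 = 169.998.
B = 138.5·ln(27.9 − 10) − 305.0 = 138.5·ln 17.9 − 305.0 = 138.5·2.8848 − 305.0 = 94.545.
Rounded: (255, 170, 95).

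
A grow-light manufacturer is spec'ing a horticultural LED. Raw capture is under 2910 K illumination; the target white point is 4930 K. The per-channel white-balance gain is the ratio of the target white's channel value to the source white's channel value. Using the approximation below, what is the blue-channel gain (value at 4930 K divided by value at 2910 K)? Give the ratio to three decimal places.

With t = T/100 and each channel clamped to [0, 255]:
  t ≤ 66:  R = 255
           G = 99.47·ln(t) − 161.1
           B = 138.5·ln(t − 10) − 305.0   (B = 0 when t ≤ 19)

At 2910 K (t = 29.1):
  B = 138.5·ln(29.1 − 10) − 305.0 = 138.5·ln 19.1 − 305.0 = 138.5·2.9497 − 305.0 = 103.532.
At 4930 K (t = 49.3):
  B = 138.5·ln(49.3 − 10) − 305.0 = 138.5·ln 39.3 − 305.0 = 138.5·3.6712 − 305.0 = 203.465.
Gain = 203.465 / 103.532 = 1.9652 → 1.965.

1.965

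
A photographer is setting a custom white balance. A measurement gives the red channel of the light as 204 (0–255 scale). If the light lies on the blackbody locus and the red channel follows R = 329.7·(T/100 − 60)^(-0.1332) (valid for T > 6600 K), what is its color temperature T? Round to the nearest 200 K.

(t − 60)^(-0.1332) = 204/329.7 = 0.61874.
t − 60 = 0.61874^(1/-0.1332) = 0.61874^(-7.508) = 36.748, so t = 96.748.
T = 100·t = 9675 K → 9600 K to the nearest 200 K.

9600 K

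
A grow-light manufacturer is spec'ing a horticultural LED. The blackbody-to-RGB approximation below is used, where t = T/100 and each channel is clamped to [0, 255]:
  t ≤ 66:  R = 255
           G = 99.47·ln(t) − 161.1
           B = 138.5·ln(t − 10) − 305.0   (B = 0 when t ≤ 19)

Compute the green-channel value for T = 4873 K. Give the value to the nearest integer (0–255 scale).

t = 4873/100 = 48.73; the t ≤ 66 branch applies.
G = 99.47·ln 48.73 − 161.1 = 99.47·3.8863 − 161.1 = 225.470.
Rounded: 225.

225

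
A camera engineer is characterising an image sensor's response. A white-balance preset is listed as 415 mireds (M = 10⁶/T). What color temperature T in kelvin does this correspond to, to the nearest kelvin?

T = 10⁶ / 415 = 2409.64 K → 2410 K.

2410 K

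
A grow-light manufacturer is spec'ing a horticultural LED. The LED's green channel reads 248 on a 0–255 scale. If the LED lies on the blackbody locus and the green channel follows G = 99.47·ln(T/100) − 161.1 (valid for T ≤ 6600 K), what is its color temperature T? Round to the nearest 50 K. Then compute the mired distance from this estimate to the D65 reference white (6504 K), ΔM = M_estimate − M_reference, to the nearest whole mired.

ln t = (248 + 161.1) / 99.47 = 4.1128.
t = e^4.1128 = 61.117.
T = 100·t = 6112 K → 6100 K to the nearest 50 K.
M_estimate = 10⁶/6100 = 163.93; M_reference = 10⁶/6504 = 153.75.
ΔM = 163.93 − 153.75 = 10.18 → +10 mireds.

+10 mireds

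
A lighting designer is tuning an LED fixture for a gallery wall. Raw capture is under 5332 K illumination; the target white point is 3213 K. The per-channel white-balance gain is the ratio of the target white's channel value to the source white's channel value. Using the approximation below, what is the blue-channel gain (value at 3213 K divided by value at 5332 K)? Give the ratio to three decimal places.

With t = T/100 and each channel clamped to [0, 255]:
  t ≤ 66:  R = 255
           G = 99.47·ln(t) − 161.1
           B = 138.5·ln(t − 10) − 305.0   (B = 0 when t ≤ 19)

0.571

At 5332 K (t = 53.32):
  B = 138.5·ln(53.32 − 10) − 305.0 = 138.5·ln 43.32 − 305.0 = 138.5·3.7686 − 305.0 = 216.953.
At 3213 K (t = 32.13):
  B = 138.5·ln(32.13 − 10) − 305.0 = 138.5·ln 22.13 − 305.0 = 138.5·3.0969 − 305.0 = 123.925.
Gain = 123.925 / 216.953 = 0.5712 → 0.571.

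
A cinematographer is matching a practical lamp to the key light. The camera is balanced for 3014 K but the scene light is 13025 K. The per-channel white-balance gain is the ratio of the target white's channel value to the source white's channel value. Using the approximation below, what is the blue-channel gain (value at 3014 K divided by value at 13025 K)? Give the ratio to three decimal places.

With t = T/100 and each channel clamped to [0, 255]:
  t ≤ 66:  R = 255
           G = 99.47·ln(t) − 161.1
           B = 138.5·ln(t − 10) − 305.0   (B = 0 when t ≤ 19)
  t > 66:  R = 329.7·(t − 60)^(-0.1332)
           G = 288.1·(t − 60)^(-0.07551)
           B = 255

0.435

At 13025 K (t = 130.25):
  B = 255 by definition for t > 66.
At 3014 K (t = 30.14):
  B = 138.5·ln(30.14 − 10) − 305.0 = 138.5·ln 20.14 − 305.0 = 138.5·3.0027 − 305.0 = 110.875.
Gain = 110.875 / 255.000 = 0.4348 → 0.435.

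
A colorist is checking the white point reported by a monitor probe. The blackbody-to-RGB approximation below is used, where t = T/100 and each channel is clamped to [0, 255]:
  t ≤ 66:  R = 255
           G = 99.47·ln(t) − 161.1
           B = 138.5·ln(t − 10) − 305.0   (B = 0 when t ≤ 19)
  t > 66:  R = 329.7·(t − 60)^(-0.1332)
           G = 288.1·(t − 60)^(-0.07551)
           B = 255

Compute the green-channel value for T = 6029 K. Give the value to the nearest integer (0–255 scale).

247

t = 6029/100 = 60.29; the t ≤ 66 branch applies.
G = 99.47·ln 60.29 − 161.1 = 99.47·4.0992 − 161.1 = 246.644.
Rounded: 247.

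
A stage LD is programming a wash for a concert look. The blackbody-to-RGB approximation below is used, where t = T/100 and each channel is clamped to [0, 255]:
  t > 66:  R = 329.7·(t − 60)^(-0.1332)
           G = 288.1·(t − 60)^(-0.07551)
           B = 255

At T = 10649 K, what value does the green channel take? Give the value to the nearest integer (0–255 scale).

216

t = 10649/100 = 106.49; the t > 66 branch applies.
G = 288.1·(106.49 − 60)^(-0.07551) = 288.1·46.49^(-0.07551) = 288.1·0.74834 = 215.596.
Rounded: 216.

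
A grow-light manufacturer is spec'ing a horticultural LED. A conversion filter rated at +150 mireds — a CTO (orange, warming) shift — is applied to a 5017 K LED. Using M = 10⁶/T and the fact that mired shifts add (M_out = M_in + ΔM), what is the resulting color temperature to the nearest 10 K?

M_in = 10⁶/5017 = 199.32 mireds.
M_out = 199.32 + (+150) = 349.32 mireds.
T_out = 10⁶/349.32 = 2862.7 K → 2860 K.

2860 K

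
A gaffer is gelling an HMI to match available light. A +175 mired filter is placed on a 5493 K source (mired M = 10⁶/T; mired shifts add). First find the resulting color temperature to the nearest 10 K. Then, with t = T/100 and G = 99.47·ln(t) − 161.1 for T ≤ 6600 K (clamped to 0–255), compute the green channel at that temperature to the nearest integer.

170

M_in = 10⁶/5493 = 182.05; M_out = 182.05 + (+175) = 357.05.
T_out = 10⁶/357.05 = 2800.7 K → 2800 K; t = 28.
G = 99.47·ln 28 − 161.1 = 99.47·3.3322 − 161.1 = 170.354.
Rounded: 170.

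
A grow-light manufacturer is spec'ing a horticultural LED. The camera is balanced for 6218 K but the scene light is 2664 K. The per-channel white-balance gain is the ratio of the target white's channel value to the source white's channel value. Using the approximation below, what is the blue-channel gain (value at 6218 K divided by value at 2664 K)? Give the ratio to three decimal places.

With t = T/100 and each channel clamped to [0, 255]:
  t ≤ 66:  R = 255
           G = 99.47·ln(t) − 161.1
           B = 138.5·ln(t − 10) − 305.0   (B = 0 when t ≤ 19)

At 2664 K (t = 26.64):
  B = 138.5·ln(26.64 − 10) − 305.0 = 138.5·ln 16.64 − 305.0 = 138.5·2.8118 − 305.0 = 84.436.
At 6218 K (t = 62.18):
  B = 138.5·ln(62.18 − 10) − 305.0 = 138.5·ln 52.18 − 305.0 = 138.5·3.9547 − 305.0 = 242.726.
Gain = 242.726 / 84.436 = 2.8747 → 2.875.

2.875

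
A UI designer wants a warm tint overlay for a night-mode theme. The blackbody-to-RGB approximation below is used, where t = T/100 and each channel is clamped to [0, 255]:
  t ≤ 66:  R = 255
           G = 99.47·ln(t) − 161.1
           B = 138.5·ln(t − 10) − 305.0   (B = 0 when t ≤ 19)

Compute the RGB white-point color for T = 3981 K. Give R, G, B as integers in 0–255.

R=255, G=205, B=165

t = 3981/100 = 39.81; the t ≤ 66 branch applies.
R = 255 by definition for t ≤ 66.
G = 99.47·ln 39.81 − 161.1 = 99.47·3.6841 − 161.1 = 205.359.
B = 138.5·ln(39.81 − 10) − 305.0 = 138.5·ln 29.81 − 305.0 = 138.5·3.3948 − 305.0 = 165.186.
Rounded: (255, 205, 165).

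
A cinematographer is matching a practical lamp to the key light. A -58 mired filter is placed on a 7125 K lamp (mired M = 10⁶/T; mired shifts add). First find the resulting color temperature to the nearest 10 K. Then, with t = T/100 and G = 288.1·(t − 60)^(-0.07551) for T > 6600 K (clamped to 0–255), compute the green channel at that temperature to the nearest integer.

211

M_in = 10⁶/7125 = 140.35; M_out = 140.35 + (-58) = 82.35.
T_out = 10⁶/82.35 = 12143.2 K → 12140 K; t = 121.4.
G = 288.1·(121.4 − 60)^(-0.07551) = 288.1·61.4^(-0.07551) = 288.1·0.73278 = 211.115.
Rounded: 211.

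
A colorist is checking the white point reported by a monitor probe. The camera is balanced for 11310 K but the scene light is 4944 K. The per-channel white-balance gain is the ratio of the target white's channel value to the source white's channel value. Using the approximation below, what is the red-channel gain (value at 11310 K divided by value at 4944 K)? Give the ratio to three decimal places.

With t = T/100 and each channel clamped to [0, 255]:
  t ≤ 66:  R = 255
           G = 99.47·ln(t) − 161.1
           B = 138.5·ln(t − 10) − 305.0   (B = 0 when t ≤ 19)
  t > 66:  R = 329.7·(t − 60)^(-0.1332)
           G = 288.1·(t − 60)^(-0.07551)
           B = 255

At 4944 K (t = 49.44):
  R = 255 by definition for t ≤ 66.
At 11310 K (t = 113.1):
  R = 329.7·(113.1 − 60)^(-0.1332) = 329.7·53.1^(-0.1332) = 329.7·0.58914 = 194.239.
Gain = 194.239 / 255.000 = 0.7617 → 0.762.

0.762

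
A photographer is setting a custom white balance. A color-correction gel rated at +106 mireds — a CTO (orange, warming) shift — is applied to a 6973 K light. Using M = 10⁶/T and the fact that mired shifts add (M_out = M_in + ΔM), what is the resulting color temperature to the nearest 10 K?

4010 K

M_in = 10⁶/6973 = 143.41 mireds.
M_out = 143.41 + (+106) = 249.41 mireds.
T_out = 10⁶/249.41 = 4009.5 K → 4010 K.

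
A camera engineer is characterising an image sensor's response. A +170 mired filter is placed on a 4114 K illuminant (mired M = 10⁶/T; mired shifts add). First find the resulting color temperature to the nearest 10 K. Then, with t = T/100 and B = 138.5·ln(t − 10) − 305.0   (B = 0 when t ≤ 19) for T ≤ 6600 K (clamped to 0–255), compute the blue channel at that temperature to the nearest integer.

M_in = 10⁶/4114 = 243.07; M_out = 243.07 + (+170) = 413.07.
T_out = 10⁶/413.07 = 2420.9 K → 2420 K; t = 24.2.
B = 138.5·ln(24.2 − 10) − 305.0 = 138.5·ln 14.2 − 305.0 = 138.5·2.6532 − 305.0 = 62.474.
Rounded: 62.

62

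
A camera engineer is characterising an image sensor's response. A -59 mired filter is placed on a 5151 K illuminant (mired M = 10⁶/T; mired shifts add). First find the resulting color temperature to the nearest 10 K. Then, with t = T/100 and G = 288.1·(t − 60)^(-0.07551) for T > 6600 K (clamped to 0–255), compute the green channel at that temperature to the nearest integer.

M_in = 10⁶/5151 = 194.14; M_out = 194.14 + (-59) = 135.14.
T_out = 10⁶/135.14 = 7399.9 K → 7400 K; t = 74.
G = 288.1·(74 − 60)^(-0.07551) = 288.1·14^(-0.07551) = 288.1·0.81932 = 236.047.
Rounded: 236.

236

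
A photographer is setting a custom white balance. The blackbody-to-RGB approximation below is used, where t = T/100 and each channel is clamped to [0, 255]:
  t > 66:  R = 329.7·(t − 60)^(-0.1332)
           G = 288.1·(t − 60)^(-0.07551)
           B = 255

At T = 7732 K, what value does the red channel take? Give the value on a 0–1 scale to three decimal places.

0.884

t = 7732/100 = 77.32; the t > 66 branch applies.
R = 329.7·(77.32 − 60)^(-0.1332) = 329.7·17.32^(-0.1332) = 329.7·0.68395 = 225.499.
On a 0–1 scale: 225.499/255 = 0.8843 → 0.884.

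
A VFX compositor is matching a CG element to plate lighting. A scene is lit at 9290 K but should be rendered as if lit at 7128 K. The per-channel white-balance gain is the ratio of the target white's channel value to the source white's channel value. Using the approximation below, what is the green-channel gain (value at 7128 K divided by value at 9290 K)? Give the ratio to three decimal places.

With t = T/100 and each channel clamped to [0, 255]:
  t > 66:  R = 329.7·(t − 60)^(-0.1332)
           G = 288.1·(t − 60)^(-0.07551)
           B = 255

1.084

At 9290 K (t = 92.9):
  G = 288.1·(92.9 − 60)^(-0.07551) = 288.1·32.9^(-0.07551) = 288.1·0.76813 = 221.299.
At 7128 K (t = 71.28):
  G = 288.1·(71.28 − 60)^(-0.07551) = 288.1·11.28^(-0.07551) = 288.1·0.83280 = 239.929.
Gain = 239.929 / 221.299 = 1.0842 → 1.084.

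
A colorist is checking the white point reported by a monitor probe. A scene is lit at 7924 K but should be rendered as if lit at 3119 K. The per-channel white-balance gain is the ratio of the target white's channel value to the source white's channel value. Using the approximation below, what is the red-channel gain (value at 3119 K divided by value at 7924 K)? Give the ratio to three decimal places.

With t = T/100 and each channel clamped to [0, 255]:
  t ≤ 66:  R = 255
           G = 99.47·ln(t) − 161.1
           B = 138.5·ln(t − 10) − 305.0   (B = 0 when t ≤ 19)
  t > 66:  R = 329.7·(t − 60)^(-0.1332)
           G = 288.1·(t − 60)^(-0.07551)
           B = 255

At 7924 K (t = 79.24):
  R = 329.7·(79.24 − 60)^(-0.1332) = 329.7·19.24^(-0.1332) = 329.7·0.67444 = 222.363.
At 3119 K (t = 31.19):
  R = 255 by definition for t ≤ 66.
Gain = 255.000 / 222.363 = 1.1468 → 1.147.

1.147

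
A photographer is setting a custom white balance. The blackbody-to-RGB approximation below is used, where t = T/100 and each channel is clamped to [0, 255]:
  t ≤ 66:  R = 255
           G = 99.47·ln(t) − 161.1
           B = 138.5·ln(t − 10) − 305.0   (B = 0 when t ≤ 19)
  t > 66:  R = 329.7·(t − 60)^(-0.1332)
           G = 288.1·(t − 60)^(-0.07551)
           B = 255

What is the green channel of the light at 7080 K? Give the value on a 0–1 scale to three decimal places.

0.944

t = 7080/100 = 70.8; the t > 66 branch applies.
G = 288.1·(70.8 − 60)^(-0.07551) = 288.1·10.8^(-0.07551) = 288.1·0.83554 = 240.718.
On a 0–1 scale: 240.718/255 = 0.9440 → 0.944.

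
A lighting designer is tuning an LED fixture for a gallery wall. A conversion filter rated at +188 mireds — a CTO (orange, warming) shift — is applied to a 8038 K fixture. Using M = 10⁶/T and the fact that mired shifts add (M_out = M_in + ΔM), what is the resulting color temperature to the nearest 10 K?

3200 K

M_in = 10⁶/8038 = 124.41 mireds.
M_out = 124.41 + (+188) = 312.41 mireds.
T_out = 10⁶/312.41 = 3200.9 K → 3200 K.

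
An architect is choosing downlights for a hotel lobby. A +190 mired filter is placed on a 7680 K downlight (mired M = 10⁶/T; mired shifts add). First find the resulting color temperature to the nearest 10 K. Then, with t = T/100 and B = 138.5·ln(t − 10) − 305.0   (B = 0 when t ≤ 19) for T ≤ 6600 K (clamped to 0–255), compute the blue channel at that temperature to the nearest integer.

118

M_in = 10⁶/7680 = 130.21; M_out = 130.21 + (+190) = 320.21.
T_out = 10⁶/320.21 = 3123.0 K → 3120 K; t = 31.2.
B = 138.5·ln(31.2 − 10) − 305.0 = 138.5·ln 21.2 − 305.0 = 138.5·3.0540 − 305.0 = 117.979.
Rounded: 118.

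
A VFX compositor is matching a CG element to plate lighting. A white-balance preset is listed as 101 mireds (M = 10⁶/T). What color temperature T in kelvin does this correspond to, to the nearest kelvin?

9901 K

T = 10⁶ / 101 = 9900.99 K → 9901 K.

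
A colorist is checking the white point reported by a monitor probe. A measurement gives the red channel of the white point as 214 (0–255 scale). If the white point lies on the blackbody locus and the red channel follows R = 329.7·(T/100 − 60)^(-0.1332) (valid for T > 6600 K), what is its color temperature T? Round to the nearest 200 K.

(t − 60)^(-0.1332) = 214/329.7 = 0.64907.
t − 60 = 0.64907^(1/-0.1332) = 0.64907^(-7.508) = 25.657, so t = 85.657.
T = 100·t = 8566 K → 8600 K to the nearest 200 K.

8600 K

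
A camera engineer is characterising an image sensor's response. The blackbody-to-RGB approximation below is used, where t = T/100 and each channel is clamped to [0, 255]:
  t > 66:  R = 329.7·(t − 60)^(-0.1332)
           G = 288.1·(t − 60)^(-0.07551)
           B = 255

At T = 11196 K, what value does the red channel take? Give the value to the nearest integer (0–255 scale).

195

t = 11196/100 = 111.96; the t > 66 branch applies.
R = 329.7·(111.96 − 60)^(-0.1332) = 329.7·51.96^(-0.1332) = 329.7·0.59084 = 194.801.
Rounded: 195.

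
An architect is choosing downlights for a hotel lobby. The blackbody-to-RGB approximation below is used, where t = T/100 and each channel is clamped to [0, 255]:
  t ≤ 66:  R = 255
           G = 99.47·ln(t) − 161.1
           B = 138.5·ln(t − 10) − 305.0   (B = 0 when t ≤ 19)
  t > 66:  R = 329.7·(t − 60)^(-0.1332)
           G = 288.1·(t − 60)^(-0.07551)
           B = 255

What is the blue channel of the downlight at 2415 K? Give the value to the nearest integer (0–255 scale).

t = 2415/100 = 24.15; the t ≤ 66 branch applies.
B = 138.5·ln(24.15 − 10) − 305.0 = 138.5·ln 14.15 − 305.0 = 138.5·2.6497 − 305.0 = 61.985.
Rounded: 62.

62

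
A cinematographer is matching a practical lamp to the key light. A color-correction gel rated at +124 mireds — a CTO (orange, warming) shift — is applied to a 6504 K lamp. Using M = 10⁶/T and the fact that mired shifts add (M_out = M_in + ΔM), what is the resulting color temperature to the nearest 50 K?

M_in = 10⁶/6504 = 153.75 mireds.
M_out = 153.75 + (+124) = 277.75 mireds.
T_out = 10⁶/277.75 = 3600.3 K → 3600 K.

3600 K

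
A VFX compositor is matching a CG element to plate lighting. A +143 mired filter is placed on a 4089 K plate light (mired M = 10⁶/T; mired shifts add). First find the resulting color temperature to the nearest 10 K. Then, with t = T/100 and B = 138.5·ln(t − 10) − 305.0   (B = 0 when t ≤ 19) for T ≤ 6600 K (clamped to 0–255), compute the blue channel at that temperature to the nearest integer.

M_in = 10⁶/4089 = 244.56; M_out = 244.56 + (+143) = 387.56.
T_out = 10⁶/387.56 = 2580.3 K → 2580 K; t = 25.8.
B = 138.5·ln(25.8 − 10) − 305.0 = 138.5·ln 15.8 − 305.0 = 138.5·2.7600 − 305.0 = 77.261.
Rounded: 77.

77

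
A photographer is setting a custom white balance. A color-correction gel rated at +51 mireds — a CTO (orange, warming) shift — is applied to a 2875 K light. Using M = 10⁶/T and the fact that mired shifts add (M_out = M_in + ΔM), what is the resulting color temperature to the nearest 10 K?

M_in = 10⁶/2875 = 347.83 mireds.
M_out = 347.83 + (+51) = 398.83 mireds.
T_out = 10⁶/398.83 = 2507.4 K → 2510 K.

2510 K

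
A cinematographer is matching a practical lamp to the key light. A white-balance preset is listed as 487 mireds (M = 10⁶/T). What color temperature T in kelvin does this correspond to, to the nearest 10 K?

2050 K

T = 10⁶ / 487 = 2053.39 K → 2050 K.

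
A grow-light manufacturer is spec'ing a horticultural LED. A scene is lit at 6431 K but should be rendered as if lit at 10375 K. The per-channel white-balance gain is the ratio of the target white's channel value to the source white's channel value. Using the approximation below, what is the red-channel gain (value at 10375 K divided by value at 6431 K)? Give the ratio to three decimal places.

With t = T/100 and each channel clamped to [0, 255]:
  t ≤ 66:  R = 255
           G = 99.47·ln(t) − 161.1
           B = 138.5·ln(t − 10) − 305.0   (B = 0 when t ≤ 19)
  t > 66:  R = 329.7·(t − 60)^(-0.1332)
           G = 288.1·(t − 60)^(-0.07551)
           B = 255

0.782

At 6431 K (t = 64.31):
  R = 255 by definition for t ≤ 66.
At 10375 K (t = 103.75):
  R = 329.7·(103.75 − 60)^(-0.1332) = 329.7·43.75^(-0.1332) = 329.7·0.60454 = 199.315.
Gain = 199.315 / 255.000 = 0.7816 → 0.782.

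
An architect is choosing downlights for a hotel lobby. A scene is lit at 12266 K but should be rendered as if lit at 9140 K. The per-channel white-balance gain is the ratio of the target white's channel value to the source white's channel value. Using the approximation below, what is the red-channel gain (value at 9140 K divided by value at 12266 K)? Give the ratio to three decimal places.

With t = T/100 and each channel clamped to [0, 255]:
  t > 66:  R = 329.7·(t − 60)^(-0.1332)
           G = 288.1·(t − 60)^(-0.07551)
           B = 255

1.096

At 12266 K (t = 122.66):
  R = 329.7·(122.66 − 60)^(-0.1332) = 329.7·62.66^(-0.1332) = 329.7·0.57629 = 190.003.
At 9140 K (t = 91.4):
  R = 329.7·(91.4 − 60)^(-0.1332) = 329.7·31.4^(-0.1332) = 329.7·0.63184 = 208.319.
Gain = 208.319 / 190.003 = 1.0964 → 1.096.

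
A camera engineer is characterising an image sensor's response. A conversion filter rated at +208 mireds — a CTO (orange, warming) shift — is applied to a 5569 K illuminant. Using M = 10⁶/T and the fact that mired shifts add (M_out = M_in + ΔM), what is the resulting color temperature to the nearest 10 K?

2580 K

M_in = 10⁶/5569 = 179.57 mireds.
M_out = 179.57 + (+208) = 387.57 mireds.
T_out = 10⁶/387.57 = 2580.2 K → 2580 K.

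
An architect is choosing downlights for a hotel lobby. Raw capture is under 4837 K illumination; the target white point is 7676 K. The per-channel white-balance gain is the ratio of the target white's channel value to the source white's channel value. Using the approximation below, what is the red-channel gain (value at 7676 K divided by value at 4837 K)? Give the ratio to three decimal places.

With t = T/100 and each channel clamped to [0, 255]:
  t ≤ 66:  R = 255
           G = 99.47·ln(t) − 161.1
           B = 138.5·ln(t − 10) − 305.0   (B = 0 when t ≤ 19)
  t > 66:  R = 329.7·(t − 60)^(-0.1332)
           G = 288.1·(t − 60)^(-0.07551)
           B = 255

0.888

At 4837 K (t = 48.37):
  R = 255 by definition for t ≤ 66.
At 7676 K (t = 76.76):
  R = 329.7·(76.76 − 60)^(-0.1332) = 329.7·16.76^(-0.1332) = 329.7·0.68695 = 226.488.
Gain = 226.488 / 255.000 = 0.8882 → 0.888.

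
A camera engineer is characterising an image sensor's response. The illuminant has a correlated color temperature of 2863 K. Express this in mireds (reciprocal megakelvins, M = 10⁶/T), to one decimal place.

M = 10⁶ / 2863 = 349.284 → 349.3 mireds.

349.3 mireds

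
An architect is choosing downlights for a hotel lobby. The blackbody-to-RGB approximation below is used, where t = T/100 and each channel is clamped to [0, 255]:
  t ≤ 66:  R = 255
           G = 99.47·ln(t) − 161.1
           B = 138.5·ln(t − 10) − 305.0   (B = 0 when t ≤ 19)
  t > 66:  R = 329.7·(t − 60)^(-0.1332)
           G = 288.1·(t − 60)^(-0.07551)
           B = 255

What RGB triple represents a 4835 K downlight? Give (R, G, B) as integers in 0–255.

(255, 225, 200)

t = 4835/100 = 48.35; the t ≤ 66 branch applies.
R = 255 by definition for t ≤ 66.
G = 99.47·ln 48.35 − 161.1 = 99.47·3.8785 − 161.1 = 224.691.
B = 138.5·ln(48.35 − 10) − 305.0 = 138.5·ln 38.35 − 305.0 = 138.5·3.6468 − 305.0 = 200.076.
Rounded: (255, 225, 200).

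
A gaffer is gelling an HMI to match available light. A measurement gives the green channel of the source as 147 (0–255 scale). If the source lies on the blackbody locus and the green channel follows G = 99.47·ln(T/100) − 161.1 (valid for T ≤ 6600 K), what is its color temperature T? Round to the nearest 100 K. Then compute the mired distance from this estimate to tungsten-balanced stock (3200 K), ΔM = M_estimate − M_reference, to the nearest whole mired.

ln t = (147 + 161.1) / 99.47 = 3.0974.
t = e^3.0974 = 22.141.
T = 100·t = 2214 K → 2200 K to the nearest 100 K.
M_estimate = 10⁶/2200 = 454.55; M_reference = 10⁶/3200 = 312.50.
ΔM = 454.55 − 312.50 = 142.05 → +142 mireds.

+142 mireds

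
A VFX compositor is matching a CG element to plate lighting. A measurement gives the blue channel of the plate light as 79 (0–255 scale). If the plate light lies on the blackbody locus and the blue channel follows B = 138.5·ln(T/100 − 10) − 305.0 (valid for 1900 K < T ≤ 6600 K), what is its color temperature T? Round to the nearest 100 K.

2600 K

ln(t − 10) = (79 + 305.0) / 138.5 = 2.7726.
t − 10 = e^2.7726 = 16.000, so t = 26.000.
T = 100·t = 2600 K → 2600 K to the nearest 100 K.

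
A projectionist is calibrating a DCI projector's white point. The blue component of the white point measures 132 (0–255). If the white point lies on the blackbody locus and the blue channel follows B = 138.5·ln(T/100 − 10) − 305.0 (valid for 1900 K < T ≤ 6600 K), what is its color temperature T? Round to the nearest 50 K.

ln(t − 10) = (132 + 305.0) / 138.5 = 3.1552.
t − 10 = e^3.1552 = 23.459, so t = 33.459.
T = 100·t = 3346 K → 3350 K to the nearest 50 K.

3350 K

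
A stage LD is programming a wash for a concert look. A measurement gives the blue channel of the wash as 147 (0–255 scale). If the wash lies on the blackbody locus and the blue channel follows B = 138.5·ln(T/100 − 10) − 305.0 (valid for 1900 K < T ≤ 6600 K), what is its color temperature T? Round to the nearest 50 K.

3600 K

ln(t − 10) = (147 + 305.0) / 138.5 = 3.2635.
t − 10 = e^3.2635 = 26.142, so t = 36.142.
T = 100·t = 3614 K → 3600 K to the nearest 50 K.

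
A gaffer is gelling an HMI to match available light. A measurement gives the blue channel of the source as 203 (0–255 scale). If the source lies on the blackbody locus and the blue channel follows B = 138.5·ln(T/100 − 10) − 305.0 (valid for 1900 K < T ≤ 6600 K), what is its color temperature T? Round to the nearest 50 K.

4900 K

ln(t − 10) = (203 + 305.0) / 138.5 = 3.6679.
t − 10 = e^3.6679 = 39.168, so t = 49.168.
T = 100·t = 4917 K → 4900 K to the nearest 50 K.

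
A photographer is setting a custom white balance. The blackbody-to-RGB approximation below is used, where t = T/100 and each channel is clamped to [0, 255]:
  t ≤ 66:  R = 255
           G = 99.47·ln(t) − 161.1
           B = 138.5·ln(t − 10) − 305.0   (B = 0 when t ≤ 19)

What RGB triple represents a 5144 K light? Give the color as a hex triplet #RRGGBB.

t = 5144/100 = 51.44; the t ≤ 66 branch applies.
R = 255 by definition for t ≤ 66.
G = 99.47·ln 51.44 − 161.1 = 99.47·3.9404 − 161.1 = 230.853.
B = 138.5·ln(51.44 − 10) − 305.0 = 138.5·ln 41.44 − 305.0 = 138.5·3.7242 − 305.0 = 210.808.
Rounded: (255, 231, 211).
In hex: #FFE7D3.

#FFE7D3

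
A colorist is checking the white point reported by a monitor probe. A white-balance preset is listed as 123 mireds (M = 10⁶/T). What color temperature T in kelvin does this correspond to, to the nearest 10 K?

8130 K

T = 10⁶ / 123 = 8130.08 K → 8130 K.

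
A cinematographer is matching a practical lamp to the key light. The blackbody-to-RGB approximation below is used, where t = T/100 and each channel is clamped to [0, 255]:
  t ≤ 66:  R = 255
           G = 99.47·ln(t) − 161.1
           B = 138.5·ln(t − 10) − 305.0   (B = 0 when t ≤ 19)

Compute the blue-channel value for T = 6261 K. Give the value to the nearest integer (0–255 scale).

t = 6261/100 = 62.61; the t ≤ 66 branch applies.
B = 138.5·ln(62.61 − 10) − 305.0 = 138.5·ln 52.61 − 305.0 = 138.5·3.9629 − 305.0 = 243.863.
Rounded: 244.

244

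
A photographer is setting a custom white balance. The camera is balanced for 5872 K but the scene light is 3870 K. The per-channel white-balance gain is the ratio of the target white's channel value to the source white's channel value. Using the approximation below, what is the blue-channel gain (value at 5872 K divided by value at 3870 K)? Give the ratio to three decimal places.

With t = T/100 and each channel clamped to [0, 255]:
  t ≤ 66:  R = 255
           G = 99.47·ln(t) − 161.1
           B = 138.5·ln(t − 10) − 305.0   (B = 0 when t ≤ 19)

At 3870 K (t = 38.7):
  B = 138.5·ln(38.7 − 10) − 305.0 = 138.5·ln 28.7 − 305.0 = 138.5·3.3569 − 305.0 = 159.930.
At 5872 K (t = 58.72):
  B = 138.5·ln(58.72 − 10) − 305.0 = 138.5·ln 48.72 − 305.0 = 138.5·3.8861 − 305.0 = 233.223.
Gain = 233.223 / 159.930 = 1.4583 → 1.458.

1.458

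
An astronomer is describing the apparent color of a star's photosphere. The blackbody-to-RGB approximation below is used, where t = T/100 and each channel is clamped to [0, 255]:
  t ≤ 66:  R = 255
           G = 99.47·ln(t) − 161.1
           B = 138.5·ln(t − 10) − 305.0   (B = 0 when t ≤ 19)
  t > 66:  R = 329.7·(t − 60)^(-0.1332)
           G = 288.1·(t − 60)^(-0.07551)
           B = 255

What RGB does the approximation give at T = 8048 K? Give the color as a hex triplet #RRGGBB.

t = 8048/100 = 80.48; the t > 66 branch applies.
R = 329.7·(80.48 − 60)^(-0.1332) = 329.7·20.48^(-0.1332) = 329.7·0.66885 = 220.521.
G = 288.1·(80.48 − 60)^(-0.07551) = 288.1·20.48^(-0.07551) = 288.1·0.79613 = 229.364.
B = 255 by definition for t > 66.
Rounded: (221, 229, 255).
In hex: #DDE5FF.

#DDE5FF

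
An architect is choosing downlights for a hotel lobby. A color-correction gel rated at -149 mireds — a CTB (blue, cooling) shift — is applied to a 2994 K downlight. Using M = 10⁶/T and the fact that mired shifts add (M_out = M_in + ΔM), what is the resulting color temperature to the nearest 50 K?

M_in = 10⁶/2994 = 334.00 mireds.
M_out = 334.00 + (-149) = 185.00 mireds.
T_out = 10⁶/185.00 = 5405.4 K → 5400 K.

5400 K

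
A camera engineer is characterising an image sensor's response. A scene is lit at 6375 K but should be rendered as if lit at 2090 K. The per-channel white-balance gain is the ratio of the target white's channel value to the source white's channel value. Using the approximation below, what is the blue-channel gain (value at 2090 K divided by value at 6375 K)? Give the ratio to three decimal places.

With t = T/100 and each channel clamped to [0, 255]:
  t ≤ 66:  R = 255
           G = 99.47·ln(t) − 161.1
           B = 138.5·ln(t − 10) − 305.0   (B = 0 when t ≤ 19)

0.105

At 6375 K (t = 63.75):
  B = 138.5·ln(63.75 − 10) − 305.0 = 138.5·ln 53.75 − 305.0 = 138.5·3.9843 − 305.0 = 246.832.
At 2090 K (t = 20.9):
  B = 138.5·ln(20.9 − 10) − 305.0 = 138.5·ln 10.9 − 305.0 = 138.5·2.3888 − 305.0 = 25.844.
Gain = 25.844 / 246.832 = 0.1047 → 0.105.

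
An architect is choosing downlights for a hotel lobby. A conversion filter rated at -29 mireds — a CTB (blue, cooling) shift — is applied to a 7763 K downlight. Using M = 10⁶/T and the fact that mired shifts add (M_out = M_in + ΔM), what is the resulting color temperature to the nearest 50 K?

M_in = 10⁶/7763 = 128.82 mireds.
M_out = 128.82 + (-29) = 99.82 mireds.
T_out = 10⁶/99.82 = 10018.4 K → 10000 K.

10000 K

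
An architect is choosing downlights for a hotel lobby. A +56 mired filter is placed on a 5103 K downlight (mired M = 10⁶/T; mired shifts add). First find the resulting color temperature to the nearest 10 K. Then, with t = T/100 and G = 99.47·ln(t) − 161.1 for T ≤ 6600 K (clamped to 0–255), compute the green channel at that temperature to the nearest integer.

M_in = 10⁶/5103 = 195.96; M_out = 195.96 + (+56) = 251.96.
T_out = 10⁶/251.96 = 3968.8 K → 3970 K; t = 39.7.
G = 99.47·ln 39.7 − 161.1 = 99.47·3.6814 − 161.1 = 205.084.
Rounded: 205.

205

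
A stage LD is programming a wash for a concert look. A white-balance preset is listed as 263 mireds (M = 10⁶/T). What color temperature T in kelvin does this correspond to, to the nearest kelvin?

3802 K

T = 10⁶ / 263 = 3802.28 K → 3802 K.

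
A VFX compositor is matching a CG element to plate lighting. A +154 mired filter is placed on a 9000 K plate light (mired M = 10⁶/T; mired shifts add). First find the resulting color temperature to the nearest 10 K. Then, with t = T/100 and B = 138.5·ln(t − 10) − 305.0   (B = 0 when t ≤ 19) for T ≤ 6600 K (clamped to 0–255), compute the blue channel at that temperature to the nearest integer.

155

M_in = 10⁶/9000 = 111.11; M_out = 111.11 + (+154) = 265.11.
T_out = 10⁶/265.11 = 3772.0 K → 3770 K; t = 37.7.
B = 138.5·ln(37.7 − 10) − 305.0 = 138.5·ln 27.7 − 305.0 = 138.5·3.3214 − 305.0 = 155.018.
Rounded: 155.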